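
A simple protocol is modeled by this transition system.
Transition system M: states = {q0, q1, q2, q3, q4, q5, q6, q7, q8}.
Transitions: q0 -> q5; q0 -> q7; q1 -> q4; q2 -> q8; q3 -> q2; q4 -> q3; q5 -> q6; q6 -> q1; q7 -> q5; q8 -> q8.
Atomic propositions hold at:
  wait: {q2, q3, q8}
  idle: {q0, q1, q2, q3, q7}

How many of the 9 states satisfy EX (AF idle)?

7

AF idle: least fixpoint, start Z0 = {q0, q1, q2, q3, q7}, add states with every successor in Z. Z1 = {q0, q1, q2, q3, q4, q6, q7}; Z2 = {q0, q1, q2, q3, q4, q5, q6, q7}; fixed.
Sat(AF idle) = {q0, q1, q2, q3, q4, q5, q6, q7}
Sat(EX (AF idle)) = {s : some successor in {q0, q1, q2, q3, q4, q5, q6, q7}} = {q0, q1, q3, q4, q5, q6, q7}
|Sat(EX (AF idle))| = |{q0, q1, q3, q4, q5, q6, q7}| = 7.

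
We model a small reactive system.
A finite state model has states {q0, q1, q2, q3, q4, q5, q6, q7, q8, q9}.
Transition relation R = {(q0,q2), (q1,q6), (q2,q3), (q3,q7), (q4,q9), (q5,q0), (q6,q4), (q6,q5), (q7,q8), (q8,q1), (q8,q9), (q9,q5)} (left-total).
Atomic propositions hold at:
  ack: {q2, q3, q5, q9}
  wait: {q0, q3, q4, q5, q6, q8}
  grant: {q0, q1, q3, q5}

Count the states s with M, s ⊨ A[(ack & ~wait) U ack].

Sat(~wait) = {q1, q2, q7, q9}
Sat(ack & ~wait) = {q2, q9}
A[(ack & ~wait) U ack]: least fixpoint, start Z0 = Sat(ack) = {q2, q3, q5, q9}, add states in Sat(ack & ~wait) with every successor in Z. Already a fixed point.
Sat(A[(ack & ~wait) U ack]) = {q2, q3, q5, q9}
|Sat(A[(ack & ~wait) U ack])| = |{q2, q3, q5, q9}| = 4.

4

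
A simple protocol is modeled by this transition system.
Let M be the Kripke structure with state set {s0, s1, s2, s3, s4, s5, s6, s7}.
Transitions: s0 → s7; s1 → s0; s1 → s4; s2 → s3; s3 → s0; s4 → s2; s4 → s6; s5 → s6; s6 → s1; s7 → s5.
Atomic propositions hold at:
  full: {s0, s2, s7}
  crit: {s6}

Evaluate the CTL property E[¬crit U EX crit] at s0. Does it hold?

Sat(¬crit) = {s0, s1, s2, s3, s4, s5, s7}
Sat(EX crit) = {s : some successor in {s6}} = {s4, s5}
E[¬crit U EX crit]: least fixpoint, start Z0 = Sat(EX crit) = {s4, s5}, add states in Sat(¬crit) with some successor in Z. Z1 = {s1, s4, s5, s7}; Z2 = {s0, s1, s4, s5, s7}; Z3 = {s0, s1, s3, s4, s5, s7}; Z4 = {s0, s1, s2, s3, s4, s5, s7}; fixed.
Sat(E[¬crit U EX crit]) = {s0, s1, s2, s3, s4, s5, s7}
s0 ∈ Sat(E[¬crit U EX crit]) = {s0, s1, s2, s3, s4, s5, s7}, so the formula holds at s0.

Yes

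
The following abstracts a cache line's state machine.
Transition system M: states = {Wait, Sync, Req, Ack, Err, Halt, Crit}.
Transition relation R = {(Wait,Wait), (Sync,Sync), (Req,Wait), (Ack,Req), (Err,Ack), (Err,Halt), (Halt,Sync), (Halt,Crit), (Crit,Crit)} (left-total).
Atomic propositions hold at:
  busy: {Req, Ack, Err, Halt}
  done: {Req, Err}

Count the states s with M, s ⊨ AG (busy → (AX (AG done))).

3

AG done: greatest fixpoint, start Z0 = {Req, Err}, keep only states in Sat with every successor in Z. Z1 = ∅; fixed.
Sat(AG done) = ∅
Sat(AX (AG done)) = {s : every successor in ∅} = ∅
Sat(busy → (AX (AG done))) = {Wait, Sync, Crit}
AG (busy → (AX (AG done))): greatest fixpoint, start Z0 = {Wait, Sync, Crit}, keep only states in Sat with every successor in Z. Already a fixed point.
Sat(AG (busy → (AX (AG done)))) = {Wait, Sync, Crit}
|Sat(AG (busy → (AX (AG done))))| = |{Wait, Sync, Crit}| = 3.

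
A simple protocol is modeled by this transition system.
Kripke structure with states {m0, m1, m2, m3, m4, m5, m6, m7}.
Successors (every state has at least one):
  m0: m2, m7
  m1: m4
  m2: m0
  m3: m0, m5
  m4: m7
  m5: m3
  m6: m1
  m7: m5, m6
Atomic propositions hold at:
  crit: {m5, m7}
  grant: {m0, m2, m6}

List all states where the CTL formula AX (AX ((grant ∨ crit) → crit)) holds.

Sat(grant ∨ crit) = {m0, m2, m5, m6, m7}
Sat((grant ∨ crit) → crit) = {m1, m3, m4, m5, m7}
Sat(AX ((grant ∨ crit) → crit)) = {s : every successor in {m1, m3, m4, m5, m7}} = {m1, m4, m5, m6}
Sat(AX (AX ((grant ∨ crit) → crit))) = {s : every successor in {m1, m4, m5, m6}} = {m1, m6, m7}

{m1, m6, m7}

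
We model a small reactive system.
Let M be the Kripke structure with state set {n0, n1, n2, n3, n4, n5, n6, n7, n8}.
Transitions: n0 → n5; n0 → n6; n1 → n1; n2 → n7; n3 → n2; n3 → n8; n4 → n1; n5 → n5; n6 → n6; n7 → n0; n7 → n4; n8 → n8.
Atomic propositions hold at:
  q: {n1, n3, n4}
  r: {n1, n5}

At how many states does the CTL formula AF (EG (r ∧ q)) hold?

2

Sat(r ∧ q) = {n1}
EG (r ∧ q): greatest fixpoint, start Z0 = {n1}, keep only states in Sat with some successor in Z. Already a fixed point.
Sat(EG (r ∧ q)) = {n1}
AF (EG (r ∧ q)): least fixpoint, start Z0 = {n1}, add states with every successor in Z. Z1 = {n1, n4}; fixed.
Sat(AF (EG (r ∧ q))) = {n1, n4}
|Sat(AF (EG (r ∧ q)))| = |{n1, n4}| = 2.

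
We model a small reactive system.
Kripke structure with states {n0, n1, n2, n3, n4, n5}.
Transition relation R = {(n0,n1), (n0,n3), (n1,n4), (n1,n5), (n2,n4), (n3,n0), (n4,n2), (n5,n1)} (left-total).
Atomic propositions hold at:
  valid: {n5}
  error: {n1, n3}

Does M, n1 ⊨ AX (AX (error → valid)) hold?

No

Sat(error → valid) = {n0, n2, n4, n5}
Sat(AX (error → valid)) = {s : every successor in {n0, n2, n4, n5}} = {n1, n2, n3, n4}
Sat(AX (AX (error → valid))) = {s : every successor in {n1, n2, n3, n4}} = {n0, n2, n4, n5}
n1 ∉ Sat(AX (AX (error → valid))) = {n0, n2, n4, n5}, so the formula does not hold at n1.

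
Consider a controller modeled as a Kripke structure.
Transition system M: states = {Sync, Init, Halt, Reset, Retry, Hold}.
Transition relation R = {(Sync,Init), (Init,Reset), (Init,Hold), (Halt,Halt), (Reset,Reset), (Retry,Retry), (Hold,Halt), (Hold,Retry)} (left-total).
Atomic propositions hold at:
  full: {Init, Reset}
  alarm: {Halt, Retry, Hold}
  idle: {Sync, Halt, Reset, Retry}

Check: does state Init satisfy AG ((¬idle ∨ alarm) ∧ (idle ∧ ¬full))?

Sat(¬idle) = {Init, Hold}
Sat(¬idle ∨ alarm) = {Init, Halt, Retry, Hold}
Sat(¬full) = {Sync, Halt, Retry, Hold}
Sat(idle ∧ ¬full) = {Sync, Halt, Retry}
Sat((¬idle ∨ alarm) ∧ (idle ∧ ¬full)) = {Halt, Retry}
AG ((¬idle ∨ alarm) ∧ (idle ∧ ¬full)): greatest fixpoint, start Z0 = {Halt, Retry}, keep only states in Sat with every successor in Z. Already a fixed point.
Sat(AG ((¬idle ∨ alarm) ∧ (idle ∧ ¬full))) = {Halt, Retry}
Init ∉ Sat(AG ((¬idle ∨ alarm) ∧ (idle ∧ ¬full))) = {Halt, Retry}, so the formula does not hold at Init.

No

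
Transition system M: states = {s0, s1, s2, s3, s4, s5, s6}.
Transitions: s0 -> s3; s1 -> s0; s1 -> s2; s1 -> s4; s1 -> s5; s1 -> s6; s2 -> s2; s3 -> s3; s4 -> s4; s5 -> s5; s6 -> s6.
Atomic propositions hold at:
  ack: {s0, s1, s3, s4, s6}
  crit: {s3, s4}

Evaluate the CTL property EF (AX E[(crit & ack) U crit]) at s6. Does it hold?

Sat(crit & ack) = {s3, s4}
E[(crit & ack) U crit]: least fixpoint, start Z0 = Sat(crit) = {s3, s4}, add states in Sat(crit & ack) with some successor in Z. Already a fixed point.
Sat(E[(crit & ack) U crit]) = {s3, s4}
Sat(AX E[(crit & ack) U crit]) = {s : every successor in {s3, s4}} = {s0, s3, s4}
EF (AX E[(crit & ack) U crit]): least fixpoint, start Z0 = {s0, s3, s4}, add states with some successor in Z. Z1 = {s0, s1, s3, s4}; fixed.
Sat(EF (AX E[(crit & ack) U crit])) = {s0, s1, s3, s4}
s6 ∉ Sat(EF (AX E[(crit & ack) U crit])) = {s0, s1, s3, s4}, so the formula does not hold at s6.

No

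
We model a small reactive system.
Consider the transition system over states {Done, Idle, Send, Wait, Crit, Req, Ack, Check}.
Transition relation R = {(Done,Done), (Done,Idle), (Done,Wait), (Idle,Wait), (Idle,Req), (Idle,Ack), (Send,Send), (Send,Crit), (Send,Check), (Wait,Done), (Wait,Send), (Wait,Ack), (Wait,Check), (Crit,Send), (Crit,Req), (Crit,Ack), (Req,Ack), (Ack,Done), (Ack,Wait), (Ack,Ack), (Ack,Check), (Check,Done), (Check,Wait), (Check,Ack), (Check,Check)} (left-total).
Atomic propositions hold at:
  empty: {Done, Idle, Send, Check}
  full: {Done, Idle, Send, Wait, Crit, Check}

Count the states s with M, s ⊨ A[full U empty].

A[full U empty]: least fixpoint, start Z0 = Sat(empty) = {Done, Idle, Send, Check}, add states in Sat(full) with every successor in Z. Already a fixed point.
Sat(A[full U empty]) = {Done, Idle, Send, Check}
|Sat(A[full U empty])| = |{Done, Idle, Send, Check}| = 4.

4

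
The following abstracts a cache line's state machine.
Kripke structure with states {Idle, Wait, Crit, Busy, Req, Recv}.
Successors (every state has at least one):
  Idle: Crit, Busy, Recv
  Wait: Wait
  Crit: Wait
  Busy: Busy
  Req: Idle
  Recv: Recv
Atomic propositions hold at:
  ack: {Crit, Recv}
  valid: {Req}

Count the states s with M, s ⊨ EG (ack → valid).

Sat(ack → valid) = {Idle, Wait, Busy, Req}
EG (ack → valid): greatest fixpoint, start Z0 = {Idle, Wait, Busy, Req}, keep only states in Sat with some successor in Z. Already a fixed point.
Sat(EG (ack → valid)) = {Idle, Wait, Busy, Req}
|Sat(EG (ack → valid))| = |{Idle, Wait, Busy, Req}| = 4.

4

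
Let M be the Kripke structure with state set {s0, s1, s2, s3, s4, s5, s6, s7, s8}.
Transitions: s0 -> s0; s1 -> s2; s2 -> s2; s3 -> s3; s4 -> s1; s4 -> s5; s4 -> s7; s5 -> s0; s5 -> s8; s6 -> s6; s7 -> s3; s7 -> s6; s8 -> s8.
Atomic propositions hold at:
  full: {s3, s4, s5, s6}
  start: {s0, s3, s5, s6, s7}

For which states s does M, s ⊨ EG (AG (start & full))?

Sat(start & full) = {s3, s5, s6}
AG (start & full): greatest fixpoint, start Z0 = {s3, s5, s6}, keep only states in Sat with every successor in Z. Z1 = {s3, s6}; fixed.
Sat(AG (start & full)) = {s3, s6}
EG (AG (start & full)): greatest fixpoint, start Z0 = {s3, s6}, keep only states in Sat with some successor in Z. Already a fixed point.
Sat(EG (AG (start & full))) = {s3, s6}

{s3, s6}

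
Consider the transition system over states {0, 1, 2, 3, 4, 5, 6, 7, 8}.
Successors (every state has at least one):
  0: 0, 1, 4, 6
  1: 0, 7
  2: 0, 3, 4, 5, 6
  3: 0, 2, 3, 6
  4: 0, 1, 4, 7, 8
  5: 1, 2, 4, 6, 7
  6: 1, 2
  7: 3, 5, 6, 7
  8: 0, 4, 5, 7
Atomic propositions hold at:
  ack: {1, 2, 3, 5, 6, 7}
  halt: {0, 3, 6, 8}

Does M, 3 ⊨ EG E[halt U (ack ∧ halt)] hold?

Sat(ack ∧ halt) = {3, 6}
E[halt U (ack ∧ halt)]: least fixpoint, start Z0 = Sat((ack ∧ halt)) = {3, 6}, add states in Sat(halt) with some successor in Z. Z1 = {0, 3, 6}; Z2 = {0, 3, 6, 8}; fixed.
Sat(E[halt U (ack ∧ halt)]) = {0, 3, 6, 8}
EG E[halt U (ack ∧ halt)]: greatest fixpoint, start Z0 = {0, 3, 6, 8}, keep only states in Sat with some successor in Z. Z1 = {0, 3, 8}; fixed.
Sat(EG E[halt U (ack ∧ halt)]) = {0, 3, 8}
3 ∈ Sat(EG E[halt U (ack ∧ halt)]) = {0, 3, 8}, so the formula holds at 3.

Yes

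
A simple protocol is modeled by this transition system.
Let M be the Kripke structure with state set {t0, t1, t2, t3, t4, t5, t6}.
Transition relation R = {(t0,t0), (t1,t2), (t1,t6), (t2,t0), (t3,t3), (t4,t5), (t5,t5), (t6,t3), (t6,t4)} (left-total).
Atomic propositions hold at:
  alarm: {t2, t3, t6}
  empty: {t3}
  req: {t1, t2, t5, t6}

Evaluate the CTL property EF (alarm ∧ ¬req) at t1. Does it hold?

Yes

Sat(¬req) = {t0, t3, t4}
Sat(alarm ∧ ¬req) = {t3}
EF (alarm ∧ ¬req): least fixpoint, start Z0 = {t3}, add states with some successor in Z. Z1 = {t3, t6}; Z2 = {t1, t3, t6}; fixed.
Sat(EF (alarm ∧ ¬req)) = {t1, t3, t6}
t1 ∈ Sat(EF (alarm ∧ ¬req)) = {t1, t3, t6}, so the formula holds at t1.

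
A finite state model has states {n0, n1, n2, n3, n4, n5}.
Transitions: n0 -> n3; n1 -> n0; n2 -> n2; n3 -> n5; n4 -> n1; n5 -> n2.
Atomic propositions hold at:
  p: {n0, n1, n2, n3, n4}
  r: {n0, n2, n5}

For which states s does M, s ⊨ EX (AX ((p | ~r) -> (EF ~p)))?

Sat(~r) = {n1, n3, n4}
Sat(p | ~r) = {n0, n1, n2, n3, n4}
Sat(~p) = {n5}
EF ~p: least fixpoint, start Z0 = {n5}, add states with some successor in Z. Z1 = {n3, n5}; Z2 = {n0, n3, n5}; Z3 = {n0, n1, n3, n5}; Z4 = {n0, n1, n3, n4, n5}; fixed.
Sat(EF ~p) = {n0, n1, n3, n4, n5}
Sat((p | ~r) -> (EF ~p)) = {n0, n1, n3, n4, n5}
Sat(AX ((p | ~r) -> (EF ~p))) = {s : every successor in {n0, n1, n3, n4, n5}} = {n0, n1, n3, n4}
Sat(EX (AX ((p | ~r) -> (EF ~p)))) = {s : some successor in {n0, n1, n3, n4}} = {n0, n1, n4}

{n0, n1, n4}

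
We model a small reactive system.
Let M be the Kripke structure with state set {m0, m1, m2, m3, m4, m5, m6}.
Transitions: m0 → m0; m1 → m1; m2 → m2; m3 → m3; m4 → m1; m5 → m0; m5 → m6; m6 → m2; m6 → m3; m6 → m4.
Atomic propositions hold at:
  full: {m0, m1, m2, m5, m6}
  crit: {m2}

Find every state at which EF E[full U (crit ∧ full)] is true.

Sat(crit ∧ full) = {m2}
E[full U (crit ∧ full)]: least fixpoint, start Z0 = Sat((crit ∧ full)) = {m2}, add states in Sat(full) with some successor in Z. Z1 = {m2, m6}; Z2 = {m2, m5, m6}; fixed.
Sat(E[full U (crit ∧ full)]) = {m2, m5, m6}
EF E[full U (crit ∧ full)]: least fixpoint, start Z0 = {m2, m5, m6}, add states with some successor in Z. Already a fixed point.
Sat(EF E[full U (crit ∧ full)]) = {m2, m5, m6}

{m2, m5, m6}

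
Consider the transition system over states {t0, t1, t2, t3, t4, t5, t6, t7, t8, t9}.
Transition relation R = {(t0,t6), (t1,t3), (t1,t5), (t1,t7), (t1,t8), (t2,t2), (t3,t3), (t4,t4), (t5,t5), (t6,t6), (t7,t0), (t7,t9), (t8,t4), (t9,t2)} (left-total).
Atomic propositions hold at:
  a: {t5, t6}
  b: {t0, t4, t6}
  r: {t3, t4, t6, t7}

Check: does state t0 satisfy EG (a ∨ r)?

Sat(a ∨ r) = {t3, t4, t5, t6, t7}
EG (a ∨ r): greatest fixpoint, start Z0 = {t3, t4, t5, t6, t7}, keep only states in Sat with some successor in Z. Z1 = {t3, t4, t5, t6}; fixed.
Sat(EG (a ∨ r)) = {t3, t4, t5, t6}
t0 ∉ Sat(EG (a ∨ r)) = {t3, t4, t5, t6}, so the formula does not hold at t0.

No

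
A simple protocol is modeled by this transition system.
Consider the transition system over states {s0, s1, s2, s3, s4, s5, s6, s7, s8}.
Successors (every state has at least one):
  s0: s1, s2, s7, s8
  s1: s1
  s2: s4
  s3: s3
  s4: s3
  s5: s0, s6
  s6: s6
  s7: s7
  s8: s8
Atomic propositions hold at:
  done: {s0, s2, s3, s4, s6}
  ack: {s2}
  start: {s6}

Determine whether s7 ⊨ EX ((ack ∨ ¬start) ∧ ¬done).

Yes

Sat(¬start) = {s0, s1, s2, s3, s4, s5, s7, s8}
Sat(ack ∨ ¬start) = {s0, s1, s2, s3, s4, s5, s7, s8}
Sat(¬done) = {s1, s5, s7, s8}
Sat((ack ∨ ¬start) ∧ ¬done) = {s1, s5, s7, s8}
Sat(EX ((ack ∨ ¬start) ∧ ¬done)) = {s : some successor in {s1, s5, s7, s8}} = {s0, s1, s7, s8}
s7 ∈ Sat(EX ((ack ∨ ¬start) ∧ ¬done)) = {s0, s1, s7, s8}, so the formula holds at s7.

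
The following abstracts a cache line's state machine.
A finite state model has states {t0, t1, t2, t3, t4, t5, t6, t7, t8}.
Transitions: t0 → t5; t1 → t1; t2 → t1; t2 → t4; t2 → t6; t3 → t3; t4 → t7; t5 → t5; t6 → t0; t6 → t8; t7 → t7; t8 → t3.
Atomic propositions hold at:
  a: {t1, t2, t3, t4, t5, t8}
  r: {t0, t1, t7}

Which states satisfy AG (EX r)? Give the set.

Sat(EX r) = {s : some successor in {t0, t1, t7}} = {t1, t2, t4, t6, t7}
AG (EX r): greatest fixpoint, start Z0 = {t1, t2, t4, t6, t7}, keep only states in Sat with every successor in Z. Z1 = {t1, t2, t4, t7}; Z2 = {t1, t4, t7}; fixed.
Sat(AG (EX r)) = {t1, t4, t7}

{t1, t4, t7}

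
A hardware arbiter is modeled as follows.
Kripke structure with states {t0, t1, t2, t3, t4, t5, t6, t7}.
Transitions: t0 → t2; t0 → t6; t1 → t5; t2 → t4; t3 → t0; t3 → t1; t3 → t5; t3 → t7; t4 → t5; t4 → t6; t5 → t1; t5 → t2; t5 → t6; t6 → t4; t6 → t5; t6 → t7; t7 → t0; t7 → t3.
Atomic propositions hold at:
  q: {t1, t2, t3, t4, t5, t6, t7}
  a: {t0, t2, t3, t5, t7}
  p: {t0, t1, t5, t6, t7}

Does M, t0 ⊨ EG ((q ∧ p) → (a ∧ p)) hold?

Yes

Sat(q ∧ p) = {t1, t5, t6, t7}
Sat(a ∧ p) = {t0, t5, t7}
Sat((q ∧ p) → (a ∧ p)) = {t0, t2, t3, t4, t5, t7}
EG ((q ∧ p) → (a ∧ p)): greatest fixpoint, start Z0 = {t0, t2, t3, t4, t5, t7}, keep only states in Sat with some successor in Z. Already a fixed point.
Sat(EG ((q ∧ p) → (a ∧ p))) = {t0, t2, t3, t4, t5, t7}
t0 ∈ Sat(EG ((q ∧ p) → (a ∧ p))) = {t0, t2, t3, t4, t5, t7}, so the formula holds at t0.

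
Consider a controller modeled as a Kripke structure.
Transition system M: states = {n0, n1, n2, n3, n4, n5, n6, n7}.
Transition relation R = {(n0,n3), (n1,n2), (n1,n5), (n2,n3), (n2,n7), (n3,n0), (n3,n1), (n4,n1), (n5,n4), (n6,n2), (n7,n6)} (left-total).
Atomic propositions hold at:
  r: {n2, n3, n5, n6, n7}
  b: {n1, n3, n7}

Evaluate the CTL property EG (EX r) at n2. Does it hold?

Sat(EX r) = {s : some successor in {n2, n3, n5, n6, n7}} = {n0, n1, n2, n6, n7}
EG (EX r): greatest fixpoint, start Z0 = {n0, n1, n2, n6, n7}, keep only states in Sat with some successor in Z. Z1 = {n1, n2, n6, n7}; fixed.
Sat(EG (EX r)) = {n1, n2, n6, n7}
n2 ∈ Sat(EG (EX r)) = {n1, n2, n6, n7}, so the formula holds at n2.

Yes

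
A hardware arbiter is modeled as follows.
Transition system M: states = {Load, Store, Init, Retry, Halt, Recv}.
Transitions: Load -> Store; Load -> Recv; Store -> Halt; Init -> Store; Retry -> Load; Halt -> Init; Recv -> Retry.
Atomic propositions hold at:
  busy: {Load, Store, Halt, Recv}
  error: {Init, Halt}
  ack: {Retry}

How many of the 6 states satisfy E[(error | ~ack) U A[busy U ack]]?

3

Sat(~ack) = {Load, Store, Init, Halt, Recv}
Sat(error | ~ack) = {Load, Store, Init, Halt, Recv}
A[busy U ack]: least fixpoint, start Z0 = Sat(ack) = {Retry}, add states in Sat(busy) with every successor in Z. Z1 = {Retry, Recv}; fixed.
Sat(A[busy U ack]) = {Retry, Recv}
E[(error | ~ack) U A[busy U ack]]: least fixpoint, start Z0 = Sat(A[busy U ack]) = {Retry, Recv}, add states in Sat(error | ~ack) with some successor in Z. Z1 = {Load, Retry, Recv}; fixed.
Sat(E[(error | ~ack) U A[busy U ack]]) = {Load, Retry, Recv}
|Sat(E[(error | ~ack) U A[busy U ack]])| = |{Load, Retry, Recv}| = 3.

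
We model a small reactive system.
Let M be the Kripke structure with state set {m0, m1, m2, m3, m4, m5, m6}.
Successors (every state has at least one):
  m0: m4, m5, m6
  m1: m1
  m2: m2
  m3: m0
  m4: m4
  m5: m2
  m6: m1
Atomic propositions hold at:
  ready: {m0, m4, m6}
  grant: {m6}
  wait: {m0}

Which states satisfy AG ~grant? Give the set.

Sat(~grant) = {m0, m1, m2, m3, m4, m5}
AG ~grant: greatest fixpoint, start Z0 = {m0, m1, m2, m3, m4, m5}, keep only states in Sat with every successor in Z. Z1 = {m1, m2, m3, m4, m5}; Z2 = {m1, m2, m4, m5}; fixed.
Sat(AG ~grant) = {m1, m2, m4, m5}

{m1, m2, m4, m5}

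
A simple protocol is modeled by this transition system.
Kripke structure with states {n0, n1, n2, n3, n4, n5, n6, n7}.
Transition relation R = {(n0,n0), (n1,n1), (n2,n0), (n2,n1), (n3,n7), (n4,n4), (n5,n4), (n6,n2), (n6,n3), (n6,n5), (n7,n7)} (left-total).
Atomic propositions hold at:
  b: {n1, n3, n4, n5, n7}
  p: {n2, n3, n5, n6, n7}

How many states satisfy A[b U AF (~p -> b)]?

7

Sat(~p) = {n0, n1, n4}
Sat(~p -> b) = {n1, n2, n3, n4, n5, n6, n7}
AF (~p -> b): least fixpoint, start Z0 = {n1, n2, n3, n4, n5, n6, n7}, add states with every successor in Z. Already a fixed point.
Sat(AF (~p -> b)) = {n1, n2, n3, n4, n5, n6, n7}
A[b U AF (~p -> b)]: least fixpoint, start Z0 = Sat(AF (~p -> b)) = {n1, n2, n3, n4, n5, n6, n7}, add states in Sat(b) with every successor in Z. Already a fixed point.
Sat(A[b U AF (~p -> b)]) = {n1, n2, n3, n4, n5, n6, n7}
|Sat(A[b U AF (~p -> b)])| = |{n1, n2, n3, n4, n5, n6, n7}| = 7.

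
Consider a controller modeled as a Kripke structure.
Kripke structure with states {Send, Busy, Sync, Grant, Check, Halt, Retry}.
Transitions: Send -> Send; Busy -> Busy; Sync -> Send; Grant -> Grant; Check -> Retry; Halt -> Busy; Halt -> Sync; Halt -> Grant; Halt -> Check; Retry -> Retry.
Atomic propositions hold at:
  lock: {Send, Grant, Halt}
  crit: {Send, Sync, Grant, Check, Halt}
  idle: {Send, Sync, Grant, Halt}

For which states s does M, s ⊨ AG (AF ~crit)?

Sat(~crit) = {Busy, Retry}
AF ~crit: least fixpoint, start Z0 = {Busy, Retry}, add states with every successor in Z. Z1 = {Busy, Check, Retry}; fixed.
Sat(AF ~crit) = {Busy, Check, Retry}
AG (AF ~crit): greatest fixpoint, start Z0 = {Busy, Check, Retry}, keep only states in Sat with every successor in Z. Already a fixed point.
Sat(AG (AF ~crit)) = {Busy, Check, Retry}

{Busy, Check, Retry}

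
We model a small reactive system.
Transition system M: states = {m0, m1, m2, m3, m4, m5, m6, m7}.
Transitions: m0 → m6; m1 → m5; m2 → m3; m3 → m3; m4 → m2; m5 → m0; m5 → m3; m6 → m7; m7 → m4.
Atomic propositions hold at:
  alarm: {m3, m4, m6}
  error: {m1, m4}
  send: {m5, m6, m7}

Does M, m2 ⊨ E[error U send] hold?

E[error U send]: least fixpoint, start Z0 = Sat(send) = {m5, m6, m7}, add states in Sat(error) with some successor in Z. Z1 = {m1, m5, m6, m7}; fixed.
Sat(E[error U send]) = {m1, m5, m6, m7}
m2 ∉ Sat(E[error U send]) = {m1, m5, m6, m7}, so the formula does not hold at m2.

No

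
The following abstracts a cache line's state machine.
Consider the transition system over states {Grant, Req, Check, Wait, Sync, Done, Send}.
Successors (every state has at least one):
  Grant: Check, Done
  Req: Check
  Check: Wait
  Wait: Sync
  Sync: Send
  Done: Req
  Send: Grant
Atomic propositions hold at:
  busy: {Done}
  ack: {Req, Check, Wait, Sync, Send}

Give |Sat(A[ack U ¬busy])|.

Sat(¬busy) = {Grant, Req, Check, Wait, Sync, Send}
A[ack U ¬busy]: least fixpoint, start Z0 = Sat(¬busy) = {Grant, Req, Check, Wait, Sync, Send}, add states in Sat(ack) with every successor in Z. Already a fixed point.
Sat(A[ack U ¬busy]) = {Grant, Req, Check, Wait, Sync, Send}
|Sat(A[ack U ¬busy])| = |{Grant, Req, Check, Wait, Sync, Send}| = 6.

6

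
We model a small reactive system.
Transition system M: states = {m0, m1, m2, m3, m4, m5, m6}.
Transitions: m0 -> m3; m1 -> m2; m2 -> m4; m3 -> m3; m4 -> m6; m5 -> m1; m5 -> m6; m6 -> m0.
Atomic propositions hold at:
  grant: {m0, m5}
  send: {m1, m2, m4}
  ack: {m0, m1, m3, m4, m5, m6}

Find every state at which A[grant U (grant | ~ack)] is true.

Sat(~ack) = {m2}
Sat(grant | ~ack) = {m0, m2, m5}
A[grant U (grant | ~ack)]: least fixpoint, start Z0 = Sat((grant | ~ack)) = {m0, m2, m5}, add states in Sat(grant) with every successor in Z. Already a fixed point.
Sat(A[grant U (grant | ~ack)]) = {m0, m2, m5}

{m0, m2, m5}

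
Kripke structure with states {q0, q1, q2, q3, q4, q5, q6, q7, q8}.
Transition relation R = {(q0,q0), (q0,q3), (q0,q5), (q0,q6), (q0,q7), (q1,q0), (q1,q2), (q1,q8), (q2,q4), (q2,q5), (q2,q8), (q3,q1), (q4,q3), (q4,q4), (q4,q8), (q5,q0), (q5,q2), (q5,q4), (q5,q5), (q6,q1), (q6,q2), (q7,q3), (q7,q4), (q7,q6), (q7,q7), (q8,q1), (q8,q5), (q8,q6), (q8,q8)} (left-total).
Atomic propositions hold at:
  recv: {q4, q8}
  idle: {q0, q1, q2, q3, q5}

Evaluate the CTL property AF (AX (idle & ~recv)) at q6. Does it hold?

Yes

Sat(~recv) = {q0, q1, q2, q3, q5, q6, q7}
Sat(idle & ~recv) = {q0, q1, q2, q3, q5}
Sat(AX (idle & ~recv)) = {s : every successor in {q0, q1, q2, q3, q5}} = {q3, q6}
AF (AX (idle & ~recv)): least fixpoint, start Z0 = {q3, q6}, add states with every successor in Z. Already a fixed point.
Sat(AF (AX (idle & ~recv))) = {q3, q6}
q6 ∈ Sat(AF (AX (idle & ~recv))) = {q3, q6}, so the formula holds at q6.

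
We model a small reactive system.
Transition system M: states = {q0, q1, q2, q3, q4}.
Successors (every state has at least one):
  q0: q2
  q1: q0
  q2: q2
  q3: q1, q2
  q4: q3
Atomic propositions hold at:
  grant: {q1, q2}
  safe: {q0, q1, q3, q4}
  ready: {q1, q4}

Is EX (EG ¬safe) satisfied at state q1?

No

Sat(¬safe) = {q2}
EG ¬safe: greatest fixpoint, start Z0 = {q2}, keep only states in Sat with some successor in Z. Already a fixed point.
Sat(EG ¬safe) = {q2}
Sat(EX (EG ¬safe)) = {s : some successor in {q2}} = {q0, q2, q3}
q1 ∉ Sat(EX (EG ¬safe)) = {q0, q2, q3}, so the formula does not hold at q1.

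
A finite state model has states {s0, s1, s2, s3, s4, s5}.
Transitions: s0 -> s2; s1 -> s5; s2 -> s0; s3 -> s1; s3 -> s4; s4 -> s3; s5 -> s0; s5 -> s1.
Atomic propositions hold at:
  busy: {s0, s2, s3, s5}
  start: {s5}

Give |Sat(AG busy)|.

AG busy: greatest fixpoint, start Z0 = {s0, s2, s3, s5}, keep only states in Sat with every successor in Z. Z1 = {s0, s2}; fixed.
Sat(AG busy) = {s0, s2}
|Sat(AG busy)| = |{s0, s2}| = 2.

2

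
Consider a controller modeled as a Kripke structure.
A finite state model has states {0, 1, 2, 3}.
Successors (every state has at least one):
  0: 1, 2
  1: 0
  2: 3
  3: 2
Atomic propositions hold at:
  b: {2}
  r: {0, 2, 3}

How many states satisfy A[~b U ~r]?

1

Sat(~b) = {0, 1, 3}
Sat(~r) = {1}
A[~b U ~r]: least fixpoint, start Z0 = Sat(~r) = {1}, add states in Sat(~b) with every successor in Z. Already a fixed point.
Sat(A[~b U ~r]) = {1}
|Sat(A[~b U ~r])| = |{1}| = 1.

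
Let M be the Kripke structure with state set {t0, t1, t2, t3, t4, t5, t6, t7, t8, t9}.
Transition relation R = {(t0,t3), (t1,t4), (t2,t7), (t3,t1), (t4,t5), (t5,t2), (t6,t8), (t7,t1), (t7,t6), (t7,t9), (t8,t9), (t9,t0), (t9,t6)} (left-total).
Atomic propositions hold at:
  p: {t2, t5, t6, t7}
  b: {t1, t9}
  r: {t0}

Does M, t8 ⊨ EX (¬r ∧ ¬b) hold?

No

Sat(¬r) = {t1, t2, t3, t4, t5, t6, t7, t8, t9}
Sat(¬b) = {t0, t2, t3, t4, t5, t6, t7, t8}
Sat(¬r ∧ ¬b) = {t2, t3, t4, t5, t6, t7, t8}
Sat(EX (¬r ∧ ¬b)) = {s : some successor in {t2, t3, t4, t5, t6, t7, t8}} = {t0, t1, t2, t4, t5, t6, t7, t9}
t8 ∉ Sat(EX (¬r ∧ ¬b)) = {t0, t1, t2, t4, t5, t6, t7, t9}, so the formula does not hold at t8.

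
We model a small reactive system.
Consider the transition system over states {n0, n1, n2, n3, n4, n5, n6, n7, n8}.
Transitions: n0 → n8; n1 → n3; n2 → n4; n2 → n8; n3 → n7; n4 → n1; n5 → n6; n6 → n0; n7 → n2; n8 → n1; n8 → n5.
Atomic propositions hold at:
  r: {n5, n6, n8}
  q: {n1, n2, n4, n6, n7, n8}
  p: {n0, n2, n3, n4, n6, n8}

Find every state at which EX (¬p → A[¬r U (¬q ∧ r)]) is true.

{n0, n1, n2, n5, n6, n7, n8}

Sat(¬p) = {n1, n5, n7}
Sat(¬r) = {n0, n1, n2, n3, n4, n7}
Sat(¬q) = {n0, n3, n5}
Sat(¬q ∧ r) = {n5}
A[¬r U (¬q ∧ r)]: least fixpoint, start Z0 = Sat((¬q ∧ r)) = {n5}, add states in Sat(¬r) with every successor in Z. Already a fixed point.
Sat(A[¬r U (¬q ∧ r)]) = {n5}
Sat(¬p → A[¬r U (¬q ∧ r)]) = {n0, n2, n3, n4, n5, n6, n8}
Sat(EX (¬p → A[¬r U (¬q ∧ r)])) = {s : some successor in {n0, n2, n3, n4, n5, n6, n8}} = {n0, n1, n2, n5, n6, n7, n8}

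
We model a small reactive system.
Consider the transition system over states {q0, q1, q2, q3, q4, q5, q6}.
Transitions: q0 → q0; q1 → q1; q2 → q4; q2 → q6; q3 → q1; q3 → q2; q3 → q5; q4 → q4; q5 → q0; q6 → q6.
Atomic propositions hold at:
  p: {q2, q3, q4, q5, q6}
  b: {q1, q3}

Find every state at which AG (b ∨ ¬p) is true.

Sat(¬p) = {q0, q1}
Sat(b ∨ ¬p) = {q0, q1, q3}
AG (b ∨ ¬p): greatest fixpoint, start Z0 = {q0, q1, q3}, keep only states in Sat with every successor in Z. Z1 = {q0, q1}; fixed.
Sat(AG (b ∨ ¬p)) = {q0, q1}

{q0, q1}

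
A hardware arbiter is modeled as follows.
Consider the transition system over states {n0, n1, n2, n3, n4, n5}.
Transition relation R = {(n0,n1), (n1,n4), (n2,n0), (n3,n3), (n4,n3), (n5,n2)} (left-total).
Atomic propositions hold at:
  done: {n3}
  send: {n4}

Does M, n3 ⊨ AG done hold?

Yes

AG done: greatest fixpoint, start Z0 = {n3}, keep only states in Sat with every successor in Z. Already a fixed point.
Sat(AG done) = {n3}
n3 ∈ Sat(AG done) = {n3}, so the formula holds at n3.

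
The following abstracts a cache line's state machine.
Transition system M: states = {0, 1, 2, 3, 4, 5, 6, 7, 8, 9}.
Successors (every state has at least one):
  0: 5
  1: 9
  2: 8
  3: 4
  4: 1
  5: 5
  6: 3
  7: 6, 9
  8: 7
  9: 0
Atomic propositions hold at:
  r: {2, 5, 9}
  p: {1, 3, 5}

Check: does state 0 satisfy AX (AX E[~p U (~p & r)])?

Sat(~p) = {0, 2, 4, 6, 7, 8, 9}
Sat(~p & r) = {2, 9}
E[~p U (~p & r)]: least fixpoint, start Z0 = Sat((~p & r)) = {2, 9}, add states in Sat(~p) with some successor in Z. Z1 = {2, 7, 9}; Z2 = {2, 7, 8, 9}; fixed.
Sat(E[~p U (~p & r)]) = {2, 7, 8, 9}
Sat(AX E[~p U (~p & r)]) = {s : every successor in {2, 7, 8, 9}} = {1, 2, 8}
Sat(AX (AX E[~p U (~p & r)])) = {s : every successor in {1, 2, 8}} = {2, 4}
0 ∉ Sat(AX (AX E[~p U (~p & r)])) = {2, 4}, so the formula does not hold at 0.

No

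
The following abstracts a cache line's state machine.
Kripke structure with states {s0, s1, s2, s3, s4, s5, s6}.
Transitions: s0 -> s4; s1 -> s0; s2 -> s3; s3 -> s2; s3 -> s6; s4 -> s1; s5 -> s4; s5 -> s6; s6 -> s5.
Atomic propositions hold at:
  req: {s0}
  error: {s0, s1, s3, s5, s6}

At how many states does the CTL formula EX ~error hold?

3

Sat(~error) = {s2, s4}
Sat(EX ~error) = {s : some successor in {s2, s4}} = {s0, s3, s5}
|Sat(EX ~error)| = |{s0, s3, s5}| = 3.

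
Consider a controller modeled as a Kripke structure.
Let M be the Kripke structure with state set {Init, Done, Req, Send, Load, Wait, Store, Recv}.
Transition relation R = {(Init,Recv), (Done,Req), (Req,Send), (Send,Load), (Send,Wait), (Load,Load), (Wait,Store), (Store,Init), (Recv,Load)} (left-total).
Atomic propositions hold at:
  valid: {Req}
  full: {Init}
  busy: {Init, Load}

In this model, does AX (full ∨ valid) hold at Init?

No

Sat(full ∨ valid) = {Init, Req}
Sat(AX (full ∨ valid)) = {s : every successor in {Init, Req}} = {Done, Store}
Init ∉ Sat(AX (full ∨ valid)) = {Done, Store}, so the formula does not hold at Init.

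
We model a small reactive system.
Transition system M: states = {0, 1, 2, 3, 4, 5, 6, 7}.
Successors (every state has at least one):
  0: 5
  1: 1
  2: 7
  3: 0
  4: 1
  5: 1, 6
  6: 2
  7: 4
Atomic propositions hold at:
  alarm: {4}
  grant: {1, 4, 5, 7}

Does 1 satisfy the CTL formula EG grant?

Yes

EG grant: greatest fixpoint, start Z0 = {1, 4, 5, 7}, keep only states in Sat with some successor in Z. Already a fixed point.
Sat(EG grant) = {1, 4, 5, 7}
1 ∈ Sat(EG grant) = {1, 4, 5, 7}, so the formula holds at 1.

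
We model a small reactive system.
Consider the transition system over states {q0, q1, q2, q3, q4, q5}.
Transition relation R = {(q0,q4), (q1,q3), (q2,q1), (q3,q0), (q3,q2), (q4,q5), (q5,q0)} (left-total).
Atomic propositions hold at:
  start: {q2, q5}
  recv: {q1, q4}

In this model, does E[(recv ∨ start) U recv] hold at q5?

No

Sat(recv ∨ start) = {q1, q2, q4, q5}
E[(recv ∨ start) U recv]: least fixpoint, start Z0 = Sat(recv) = {q1, q4}, add states in Sat(recv ∨ start) with some successor in Z. Z1 = {q1, q2, q4}; fixed.
Sat(E[(recv ∨ start) U recv]) = {q1, q2, q4}
q5 ∉ Sat(E[(recv ∨ start) U recv]) = {q1, q2, q4}, so the formula does not hold at q5.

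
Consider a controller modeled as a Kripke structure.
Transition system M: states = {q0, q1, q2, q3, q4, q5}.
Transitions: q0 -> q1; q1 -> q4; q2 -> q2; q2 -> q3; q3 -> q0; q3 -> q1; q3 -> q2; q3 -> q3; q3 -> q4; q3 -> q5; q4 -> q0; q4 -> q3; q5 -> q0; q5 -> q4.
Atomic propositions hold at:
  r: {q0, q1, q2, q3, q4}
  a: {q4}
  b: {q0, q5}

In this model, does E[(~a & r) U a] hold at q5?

Sat(~a) = {q0, q1, q2, q3, q5}
Sat(~a & r) = {q0, q1, q2, q3}
E[(~a & r) U a]: least fixpoint, start Z0 = Sat(a) = {q4}, add states in Sat(~a & r) with some successor in Z. Z1 = {q1, q3, q4}; Z2 = {q0, q1, q2, q3, q4}; fixed.
Sat(E[(~a & r) U a]) = {q0, q1, q2, q3, q4}
q5 ∉ Sat(E[(~a & r) U a]) = {q0, q1, q2, q3, q4}, so the formula does not hold at q5.

No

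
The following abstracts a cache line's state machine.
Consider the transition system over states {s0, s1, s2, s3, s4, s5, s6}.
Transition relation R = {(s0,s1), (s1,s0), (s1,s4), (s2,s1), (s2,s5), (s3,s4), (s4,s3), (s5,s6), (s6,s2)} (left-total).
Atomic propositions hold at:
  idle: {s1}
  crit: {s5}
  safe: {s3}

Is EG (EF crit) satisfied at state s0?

No

EF crit: least fixpoint, start Z0 = {s5}, add states with some successor in Z. Z1 = {s2, s5}; Z2 = {s2, s5, s6}; fixed.
Sat(EF crit) = {s2, s5, s6}
EG (EF crit): greatest fixpoint, start Z0 = {s2, s5, s6}, keep only states in Sat with some successor in Z. Already a fixed point.
Sat(EG (EF crit)) = {s2, s5, s6}
s0 ∉ Sat(EG (EF crit)) = {s2, s5, s6}, so the formula does not hold at s0.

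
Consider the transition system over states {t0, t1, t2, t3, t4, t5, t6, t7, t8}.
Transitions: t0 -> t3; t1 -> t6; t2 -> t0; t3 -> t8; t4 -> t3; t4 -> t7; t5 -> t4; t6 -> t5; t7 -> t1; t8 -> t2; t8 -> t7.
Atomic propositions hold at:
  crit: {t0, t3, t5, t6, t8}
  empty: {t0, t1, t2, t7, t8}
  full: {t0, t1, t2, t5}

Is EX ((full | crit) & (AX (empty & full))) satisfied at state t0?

No

Sat(full | crit) = {t0, t1, t2, t3, t5, t6, t8}
Sat(empty & full) = {t0, t1, t2}
Sat(AX (empty & full)) = {s : every successor in {t0, t1, t2}} = {t2, t7}
Sat((full | crit) & (AX (empty & full))) = {t2}
Sat(EX ((full | crit) & (AX (empty & full)))) = {s : some successor in {t2}} = {t8}
t0 ∉ Sat(EX ((full | crit) & (AX (empty & full)))) = {t8}, so the formula does not hold at t0.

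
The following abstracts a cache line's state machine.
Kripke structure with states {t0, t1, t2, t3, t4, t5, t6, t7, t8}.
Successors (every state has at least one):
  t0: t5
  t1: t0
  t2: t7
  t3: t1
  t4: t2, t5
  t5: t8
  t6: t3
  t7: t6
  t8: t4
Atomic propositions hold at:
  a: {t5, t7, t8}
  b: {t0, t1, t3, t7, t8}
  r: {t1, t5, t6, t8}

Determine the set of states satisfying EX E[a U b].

{t0, t1, t2, t3, t4, t5, t6}

E[a U b]: least fixpoint, start Z0 = Sat(b) = {t0, t1, t3, t7, t8}, add states in Sat(a) with some successor in Z. Z1 = {t0, t1, t3, t5, t7, t8}; fixed.
Sat(E[a U b]) = {t0, t1, t3, t5, t7, t8}
Sat(EX E[a U b]) = {s : some successor in {t0, t1, t3, t5, t7, t8}} = {t0, t1, t2, t3, t4, t5, t6}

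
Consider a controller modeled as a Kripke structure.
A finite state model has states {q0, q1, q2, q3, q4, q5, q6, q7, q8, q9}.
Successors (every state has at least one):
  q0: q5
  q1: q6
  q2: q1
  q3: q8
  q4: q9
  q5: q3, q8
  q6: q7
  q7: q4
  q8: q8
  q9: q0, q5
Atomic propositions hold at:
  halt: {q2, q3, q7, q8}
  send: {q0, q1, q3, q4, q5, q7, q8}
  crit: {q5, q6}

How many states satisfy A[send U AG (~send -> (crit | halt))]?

Sat(~send) = {q2, q6, q9}
Sat(crit | halt) = {q2, q3, q5, q6, q7, q8}
Sat(~send -> (crit | halt)) = {q0, q1, q2, q3, q4, q5, q6, q7, q8}
AG (~send -> (crit | halt)): greatest fixpoint, start Z0 = {q0, q1, q2, q3, q4, q5, q6, q7, q8}, keep only states in Sat with every successor in Z. Z1 = {q0, q1, q2, q3, q5, q6, q7, q8}; Z2 = {q0, q1, q2, q3, q5, q6, q8}; Z3 = {q0, q1, q2, q3, q5, q8}; Z4 = {q0, q2, q3, q5, q8}; Z5 = {q0, q3, q5, q8}; fixed.
Sat(AG (~send -> (crit | halt))) = {q0, q3, q5, q8}
A[send U AG (~send -> (crit | halt))]: least fixpoint, start Z0 = Sat(AG (~send -> (crit | halt))) = {q0, q3, q5, q8}, add states in Sat(send) with every successor in Z. Already a fixed point.
Sat(A[send U AG (~send -> (crit | halt))]) = {q0, q3, q5, q8}
|Sat(A[send U AG (~send -> (crit | halt))])| = |{q0, q3, q5, q8}| = 4.

4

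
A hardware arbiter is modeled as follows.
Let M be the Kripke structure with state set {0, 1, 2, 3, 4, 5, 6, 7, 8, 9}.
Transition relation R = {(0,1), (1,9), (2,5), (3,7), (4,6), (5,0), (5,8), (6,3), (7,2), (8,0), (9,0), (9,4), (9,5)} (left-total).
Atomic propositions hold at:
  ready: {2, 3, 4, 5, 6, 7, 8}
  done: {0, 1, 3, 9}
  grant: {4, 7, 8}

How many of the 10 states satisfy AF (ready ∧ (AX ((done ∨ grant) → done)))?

Sat(done ∨ grant) = {0, 1, 3, 4, 7, 8, 9}
Sat((done ∨ grant) → done) = {0, 1, 2, 3, 5, 6, 9}
Sat(AX ((done ∨ grant) → done)) = {s : every successor in {0, 1, 2, 3, 5, 6, 9}} = {0, 1, 2, 4, 6, 7, 8}
Sat(ready ∧ (AX ((done ∨ grant) → done))) = {2, 4, 6, 7, 8}
AF (ready ∧ (AX ((done ∨ grant) → done))): least fixpoint, start Z0 = {2, 4, 6, 7, 8}, add states with every successor in Z. Z1 = {2, 3, 4, 6, 7, 8}; fixed.
Sat(AF (ready ∧ (AX ((done ∨ grant) → done)))) = {2, 3, 4, 6, 7, 8}
|Sat(AF (ready ∧ (AX ((done ∨ grant) → done))))| = |{2, 3, 4, 6, 7, 8}| = 6.

6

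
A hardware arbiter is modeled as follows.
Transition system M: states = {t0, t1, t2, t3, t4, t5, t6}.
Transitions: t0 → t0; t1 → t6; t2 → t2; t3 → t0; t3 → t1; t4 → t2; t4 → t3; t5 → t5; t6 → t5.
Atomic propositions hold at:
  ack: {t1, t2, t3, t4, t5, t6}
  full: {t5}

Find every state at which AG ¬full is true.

{t0, t2}

Sat(¬full) = {t0, t1, t2, t3, t4, t6}
AG ¬full: greatest fixpoint, start Z0 = {t0, t1, t2, t3, t4, t6}, keep only states in Sat with every successor in Z. Z1 = {t0, t1, t2, t3, t4}; Z2 = {t0, t2, t3, t4}; Z3 = {t0, t2, t4}; Z4 = {t0, t2}; fixed.
Sat(AG ¬full) = {t0, t2}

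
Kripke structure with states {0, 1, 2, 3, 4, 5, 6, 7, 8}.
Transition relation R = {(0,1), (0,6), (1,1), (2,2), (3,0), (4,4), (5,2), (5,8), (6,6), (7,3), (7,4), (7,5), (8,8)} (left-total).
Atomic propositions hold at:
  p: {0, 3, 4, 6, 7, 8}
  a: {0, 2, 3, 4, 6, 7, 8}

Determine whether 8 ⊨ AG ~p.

Sat(~p) = {1, 2, 5}
AG ~p: greatest fixpoint, start Z0 = {1, 2, 5}, keep only states in Sat with every successor in Z. Z1 = {1, 2}; fixed.
Sat(AG ~p) = {1, 2}
8 ∉ Sat(AG ~p) = {1, 2}, so the formula does not hold at 8.

No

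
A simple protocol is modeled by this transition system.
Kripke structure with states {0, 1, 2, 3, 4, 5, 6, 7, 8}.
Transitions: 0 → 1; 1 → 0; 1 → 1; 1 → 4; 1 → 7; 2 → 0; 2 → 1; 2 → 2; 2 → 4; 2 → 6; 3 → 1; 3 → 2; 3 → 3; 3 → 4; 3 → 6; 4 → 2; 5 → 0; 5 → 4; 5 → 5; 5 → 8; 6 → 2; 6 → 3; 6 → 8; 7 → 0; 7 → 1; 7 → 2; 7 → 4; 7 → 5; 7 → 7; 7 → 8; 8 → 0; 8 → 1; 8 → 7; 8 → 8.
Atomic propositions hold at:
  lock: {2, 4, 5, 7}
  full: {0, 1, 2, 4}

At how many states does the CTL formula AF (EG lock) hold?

4

EG lock: greatest fixpoint, start Z0 = {2, 4, 5, 7}, keep only states in Sat with some successor in Z. Already a fixed point.
Sat(EG lock) = {2, 4, 5, 7}
AF (EG lock): least fixpoint, start Z0 = {2, 4, 5, 7}, add states with every successor in Z. Already a fixed point.
Sat(AF (EG lock)) = {2, 4, 5, 7}
|Sat(AF (EG lock))| = |{2, 4, 5, 7}| = 4.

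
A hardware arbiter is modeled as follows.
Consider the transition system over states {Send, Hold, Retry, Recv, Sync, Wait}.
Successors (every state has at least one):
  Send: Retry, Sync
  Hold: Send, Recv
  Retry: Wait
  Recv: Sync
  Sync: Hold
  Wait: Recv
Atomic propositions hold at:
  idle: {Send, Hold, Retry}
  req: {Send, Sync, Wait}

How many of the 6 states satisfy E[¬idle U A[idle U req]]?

5

Sat(¬idle) = {Recv, Sync, Wait}
A[idle U req]: least fixpoint, start Z0 = Sat(req) = {Send, Sync, Wait}, add states in Sat(idle) with every successor in Z. Z1 = {Send, Retry, Sync, Wait}; fixed.
Sat(A[idle U req]) = {Send, Retry, Sync, Wait}
E[¬idle U A[idle U req]]: least fixpoint, start Z0 = Sat(A[idle U req]) = {Send, Retry, Sync, Wait}, add states in Sat(¬idle) with some successor in Z. Z1 = {Send, Retry, Recv, Sync, Wait}; fixed.
Sat(E[¬idle U A[idle U req]]) = {Send, Retry, Recv, Sync, Wait}
|Sat(E[¬idle U A[idle U req]])| = |{Send, Retry, Recv, Sync, Wait}| = 5.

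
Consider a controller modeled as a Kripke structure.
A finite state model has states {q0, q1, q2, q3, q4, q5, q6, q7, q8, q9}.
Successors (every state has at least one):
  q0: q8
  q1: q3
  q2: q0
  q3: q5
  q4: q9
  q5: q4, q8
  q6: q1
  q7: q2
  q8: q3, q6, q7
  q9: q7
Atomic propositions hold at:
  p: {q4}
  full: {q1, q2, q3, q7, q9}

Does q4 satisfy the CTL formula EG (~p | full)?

Sat(~p) = {q0, q1, q2, q3, q5, q6, q7, q8, q9}
Sat(~p | full) = {q0, q1, q2, q3, q5, q6, q7, q8, q9}
EG (~p | full): greatest fixpoint, start Z0 = {q0, q1, q2, q3, q5, q6, q7, q8, q9}, keep only states in Sat with some successor in Z. Already a fixed point.
Sat(EG (~p | full)) = {q0, q1, q2, q3, q5, q6, q7, q8, q9}
q4 ∉ Sat(EG (~p | full)) = {q0, q1, q2, q3, q5, q6, q7, q8, q9}, so the formula does not hold at q4.

No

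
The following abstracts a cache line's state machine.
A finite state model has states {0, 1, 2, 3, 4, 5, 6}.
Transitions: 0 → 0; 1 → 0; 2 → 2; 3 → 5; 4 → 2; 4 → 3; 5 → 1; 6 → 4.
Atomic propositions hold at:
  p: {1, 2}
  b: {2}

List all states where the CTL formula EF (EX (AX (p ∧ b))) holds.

{2, 4, 6}

Sat(p ∧ b) = {2}
Sat(AX (p ∧ b)) = {s : every successor in {2}} = {2}
Sat(EX (AX (p ∧ b))) = {s : some successor in {2}} = {2, 4}
EF (EX (AX (p ∧ b))): least fixpoint, start Z0 = {2, 4}, add states with some successor in Z. Z1 = {2, 4, 6}; fixed.
Sat(EF (EX (AX (p ∧ b)))) = {2, 4, 6}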